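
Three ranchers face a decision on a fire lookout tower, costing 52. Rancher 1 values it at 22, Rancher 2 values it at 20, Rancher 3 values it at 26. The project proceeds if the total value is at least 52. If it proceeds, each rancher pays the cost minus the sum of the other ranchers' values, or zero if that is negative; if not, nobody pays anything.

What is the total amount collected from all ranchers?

20

Total value 68 ≥ cost 52, so it is built.
Rancher 1: others sum to 46; max(0, 52 - 46) = 6.
Rancher 2: others sum to 48; max(0, 52 - 48) = 4.
Rancher 3: others sum to 42; max(0, 52 - 42) = 10.
Total collected = 6 + 4 + 10 = 20.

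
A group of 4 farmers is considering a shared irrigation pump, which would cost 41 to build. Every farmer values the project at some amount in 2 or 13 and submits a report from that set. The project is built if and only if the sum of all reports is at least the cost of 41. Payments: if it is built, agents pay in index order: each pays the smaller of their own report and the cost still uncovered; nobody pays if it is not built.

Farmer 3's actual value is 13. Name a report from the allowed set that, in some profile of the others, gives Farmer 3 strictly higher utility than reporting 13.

Suppose Farmer 1 reports 13, Farmer 2 reports 13 and Farmer 4 reports 13.
Report 13: project built, pays 13, utility 13 - 13 = 0.
Report 2: project built, pays 2, utility 13 - 2 = 11.
So reporting 2 beats truth here (11 > 0).

2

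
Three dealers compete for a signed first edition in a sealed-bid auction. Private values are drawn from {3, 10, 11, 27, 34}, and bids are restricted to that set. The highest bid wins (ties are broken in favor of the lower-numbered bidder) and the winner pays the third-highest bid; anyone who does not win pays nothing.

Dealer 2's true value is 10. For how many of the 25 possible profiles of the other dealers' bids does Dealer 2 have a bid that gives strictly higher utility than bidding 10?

6

Others bid (3, 11): truth gives 0; bid 11 gives 7 > 0. Violating.
Others bid (3, 27): truth gives 0; bid 27 gives 7 > 0. Violating.
Others bid (3, 34): truth gives 0; bid 34 gives 7 > 0. Violating.
Others bid (10, 3): truth gives 0; bid 11 gives 7 > 0. Violating.
Others bid (3, 3): truth gives 7; no alternative beats it.
Others bid (3, 10): truth gives 7; no alternative beats it.
(Checking all 25 profiles: 6 have a profitable deviation, 19 do not.)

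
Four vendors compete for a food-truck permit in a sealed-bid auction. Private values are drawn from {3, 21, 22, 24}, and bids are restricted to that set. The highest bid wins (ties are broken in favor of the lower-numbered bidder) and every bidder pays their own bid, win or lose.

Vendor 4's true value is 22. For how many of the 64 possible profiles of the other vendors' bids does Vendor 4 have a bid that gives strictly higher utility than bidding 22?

57

Others bid (3, 3, 3): truth gives 0; bid 21 gives 1 > 0. Violating.
Others bid (3, 3, 22): truth gives -22; bid 24 gives -2 > -22. Violating.
Others bid (3, 3, 24): truth gives -22; bid 3 gives -3 > -22. Violating.
Others bid (3, 21, 22): truth gives -22; bid 24 gives -2 > -22. Violating.
Others bid (3, 3, 21): truth gives 0; no alternative beats it.
Others bid (3, 21, 3): truth gives 0; no alternative beats it.
(Checking all 64 profiles: 57 have a profitable deviation, 7 do not.)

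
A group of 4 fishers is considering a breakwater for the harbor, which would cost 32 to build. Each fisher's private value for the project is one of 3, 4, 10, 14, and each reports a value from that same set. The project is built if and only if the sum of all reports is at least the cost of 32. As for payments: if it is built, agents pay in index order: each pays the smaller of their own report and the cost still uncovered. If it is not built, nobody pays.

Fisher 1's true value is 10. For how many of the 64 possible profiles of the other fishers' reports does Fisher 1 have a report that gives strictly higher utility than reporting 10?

20

Others report (3, 14, 14): truth gives 0; report 3 gives 7 > 0. Violating.
Others report (4, 10, 14): truth gives 0; report 4 gives 6 > 0. Violating.
Others report (4, 14, 10): truth gives 0; report 4 gives 6 > 0. Violating.
Others report (4, 14, 14): truth gives 0; report 3 gives 7 > 0. Violating.
Others report (3, 3, 3): truth gives 0; no alternative beats it.
Others report (3, 3, 4): truth gives 0; no alternative beats it.
(Checking all 64 profiles: 20 have a profitable deviation, 44 do not.)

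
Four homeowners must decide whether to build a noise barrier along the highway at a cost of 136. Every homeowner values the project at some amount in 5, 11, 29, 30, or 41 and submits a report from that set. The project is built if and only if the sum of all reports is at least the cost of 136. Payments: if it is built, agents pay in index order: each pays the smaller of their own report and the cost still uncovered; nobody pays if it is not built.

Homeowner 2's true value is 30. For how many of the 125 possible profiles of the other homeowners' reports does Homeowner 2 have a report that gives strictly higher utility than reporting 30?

7

Others report (29, 41, 41): truth gives 0; report 29 gives 1 > 0. Violating.
Others report (30, 41, 41): truth gives 0; report 29 gives 1 > 0. Violating.
Others report (41, 29, 41): truth gives 0; report 29 gives 1 > 0. Violating.
Others report (41, 30, 41): truth gives 0; report 29 gives 1 > 0. Violating.
Others report (5, 5, 5): truth gives 0; no alternative beats it.
Others report (5, 5, 11): truth gives 0; no alternative beats it.
(Checking all 125 profiles: 7 have a profitable deviation, 118 do not.)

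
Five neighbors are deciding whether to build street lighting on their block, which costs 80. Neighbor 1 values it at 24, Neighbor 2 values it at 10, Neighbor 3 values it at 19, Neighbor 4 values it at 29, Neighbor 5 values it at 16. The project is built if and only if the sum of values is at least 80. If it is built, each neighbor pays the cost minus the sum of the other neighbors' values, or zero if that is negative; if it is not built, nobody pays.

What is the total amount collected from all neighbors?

18

Total value 98 ≥ cost 80, so it is built.
Neighbor 1: others sum to 74; max(0, 80 - 74) = 6.
Neighbor 2: others sum to 88; max(0, 80 - 88) = 0.
Neighbor 3: others sum to 79; max(0, 80 - 79) = 1.
Neighbor 4: others sum to 69; max(0, 80 - 69) = 11.
Neighbor 5: others sum to 82; max(0, 80 - 82) = 0.
Total collected = 6 + 0 + 1 + 11 + 0 = 18.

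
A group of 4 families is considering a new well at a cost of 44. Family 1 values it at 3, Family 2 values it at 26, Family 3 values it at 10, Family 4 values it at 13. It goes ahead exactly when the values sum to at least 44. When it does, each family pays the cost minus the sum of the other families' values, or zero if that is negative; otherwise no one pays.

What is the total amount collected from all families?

Total value 52 ≥ cost 44, so it is built.
Family 1: others sum to 49; max(0, 44 - 49) = 0.
Family 2: others sum to 26; max(0, 44 - 26) = 18.
Family 3: others sum to 42; max(0, 44 - 42) = 2.
Family 4: others sum to 39; max(0, 44 - 39) = 5.
Total collected = 0 + 18 + 2 + 5 = 25.

25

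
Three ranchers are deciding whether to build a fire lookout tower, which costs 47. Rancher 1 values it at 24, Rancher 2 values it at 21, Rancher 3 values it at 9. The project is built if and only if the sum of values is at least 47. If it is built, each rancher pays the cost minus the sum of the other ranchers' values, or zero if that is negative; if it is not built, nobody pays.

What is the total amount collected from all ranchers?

33

Total value 54 ≥ cost 47, so it is built.
Rancher 1: others sum to 30; max(0, 47 - 30) = 17.
Rancher 2: others sum to 33; max(0, 47 - 33) = 14.
Rancher 3: others sum to 45; max(0, 47 - 45) = 2.
Total collected = 17 + 14 + 2 = 33.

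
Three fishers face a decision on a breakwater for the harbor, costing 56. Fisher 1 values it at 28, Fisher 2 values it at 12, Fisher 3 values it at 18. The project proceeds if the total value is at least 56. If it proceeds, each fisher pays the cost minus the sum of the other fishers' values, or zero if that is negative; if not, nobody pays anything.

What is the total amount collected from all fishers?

52

Total value 58 ≥ cost 56, so it is built.
Fisher 1: others sum to 30; max(0, 56 - 30) = 26.
Fisher 2: others sum to 46; max(0, 56 - 46) = 10.
Fisher 3: others sum to 40; max(0, 56 - 40) = 16.
Total collected = 26 + 10 + 16 = 52.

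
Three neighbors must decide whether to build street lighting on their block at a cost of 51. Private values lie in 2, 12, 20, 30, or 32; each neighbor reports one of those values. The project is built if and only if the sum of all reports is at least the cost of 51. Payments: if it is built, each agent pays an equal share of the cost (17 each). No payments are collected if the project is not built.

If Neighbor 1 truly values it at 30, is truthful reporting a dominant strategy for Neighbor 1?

Yes

Check each profile of the others' reports and compare truth against every alternative report.
Others report (2, 20): truth gives 13, best alternative gives 13.
Others report (2, 30): truth gives 13, best alternative gives 13.
Others report (2, 32): truth gives 13, best alternative gives 13.
Others report (12, 12): truth gives 13, best alternative gives 13.
Others report (12, 20): truth gives 13, best alternative gives 13.
Others report (12, 30): truth gives 13, best alternative gives 13.
(Remaining 19 profiles checked similarly; truth is weakly best in each.)
In every case the truthful report is at least as good as any alternative, so it is a dominant strategy.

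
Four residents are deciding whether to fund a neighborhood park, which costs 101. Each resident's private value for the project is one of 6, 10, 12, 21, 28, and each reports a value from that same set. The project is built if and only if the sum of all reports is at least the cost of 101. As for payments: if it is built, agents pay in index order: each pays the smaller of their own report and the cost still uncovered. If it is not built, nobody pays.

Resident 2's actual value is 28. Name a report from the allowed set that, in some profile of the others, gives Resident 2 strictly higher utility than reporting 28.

Suppose Resident 1 reports 28, Resident 3 reports 28 and Resident 4 reports 28.
Report 28: project built, pays 28, utility 28 - 28 = 0.
Report 21: project built, pays 21, utility 28 - 21 = 7.
So reporting 21 beats truth here (7 > 0).

21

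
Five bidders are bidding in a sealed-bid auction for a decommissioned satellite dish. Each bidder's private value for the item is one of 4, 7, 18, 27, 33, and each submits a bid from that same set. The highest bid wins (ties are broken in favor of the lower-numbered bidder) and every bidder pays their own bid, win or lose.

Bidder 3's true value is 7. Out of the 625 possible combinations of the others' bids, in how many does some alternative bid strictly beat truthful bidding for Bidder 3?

Others bid (4, 4, 4, 18): truth gives -7; bid 4 gives -4 > -7. Violating.
Others bid (4, 4, 4, 27): truth gives -7; bid 4 gives -4 > -7. Violating.
Others bid (4, 4, 4, 33): truth gives -7; bid 4 gives -4 > -7. Violating.
Others bid (4, 4, 7, 18): truth gives -7; bid 4 gives -4 > -7. Violating.
Others bid (4, 4, 4, 4): truth gives 0; no alternative beats it.
Others bid (4, 4, 4, 7): truth gives 0; no alternative beats it.
(Checking all 625 profiles: 621 have a profitable deviation, 4 do not.)

621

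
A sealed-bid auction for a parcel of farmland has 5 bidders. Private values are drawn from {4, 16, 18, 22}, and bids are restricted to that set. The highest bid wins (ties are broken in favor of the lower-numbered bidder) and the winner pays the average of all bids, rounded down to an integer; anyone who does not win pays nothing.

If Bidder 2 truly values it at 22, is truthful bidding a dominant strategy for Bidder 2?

Consider the case where Bidder 1 bids 4, Bidder 3 bids 4, Bidder 4 bids 4 and Bidder 5 bids 4.
Truthful bid 22: wins, pays 7, utility 22 - 7 = 15.
Bid 16 instead: wins, pays 6, utility 22 - 6 = 16.
Since 16 > 15, bidding 16 is strictly better here, so truthful bidding is not dominant.

No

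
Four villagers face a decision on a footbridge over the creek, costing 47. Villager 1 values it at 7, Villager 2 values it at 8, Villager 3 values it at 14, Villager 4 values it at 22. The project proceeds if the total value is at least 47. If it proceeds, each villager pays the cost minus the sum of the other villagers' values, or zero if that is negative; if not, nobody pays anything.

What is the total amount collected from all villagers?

35

Total value 51 ≥ cost 47, so it is built.
Villager 1: others sum to 44; max(0, 47 - 44) = 3.
Villager 2: others sum to 43; max(0, 47 - 43) = 4.
Villager 3: others sum to 37; max(0, 47 - 37) = 10.
Villager 4: others sum to 29; max(0, 47 - 29) = 18.
Total collected = 3 + 4 + 10 + 18 = 35.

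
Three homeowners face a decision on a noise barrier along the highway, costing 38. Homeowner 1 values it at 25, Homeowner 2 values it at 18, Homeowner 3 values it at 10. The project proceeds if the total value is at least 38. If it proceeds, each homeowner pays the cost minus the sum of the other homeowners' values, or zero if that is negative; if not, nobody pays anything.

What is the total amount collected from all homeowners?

13

Total value 53 ≥ cost 38, so it is built.
Homeowner 1: others sum to 28; max(0, 38 - 28) = 10.
Homeowner 2: others sum to 35; max(0, 38 - 35) = 3.
Homeowner 3: others sum to 43; max(0, 38 - 43) = 0.
Total collected = 10 + 3 + 0 = 13.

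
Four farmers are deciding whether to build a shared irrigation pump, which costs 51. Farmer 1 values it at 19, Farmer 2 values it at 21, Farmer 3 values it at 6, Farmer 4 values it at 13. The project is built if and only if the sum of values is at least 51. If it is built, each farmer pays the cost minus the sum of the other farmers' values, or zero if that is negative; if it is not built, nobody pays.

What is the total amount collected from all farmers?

29

Total value 59 ≥ cost 51, so it is built.
Farmer 1: others sum to 40; max(0, 51 - 40) = 11.
Farmer 2: others sum to 38; max(0, 51 - 38) = 13.
Farmer 3: others sum to 53; max(0, 51 - 53) = 0.
Farmer 4: others sum to 46; max(0, 51 - 46) = 5.
Total collected = 11 + 13 + 0 + 5 = 29.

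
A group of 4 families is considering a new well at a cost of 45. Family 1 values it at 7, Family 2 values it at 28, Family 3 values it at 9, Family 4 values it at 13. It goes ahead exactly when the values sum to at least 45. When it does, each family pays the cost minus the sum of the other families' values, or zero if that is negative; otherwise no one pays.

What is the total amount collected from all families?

17

Total value 57 ≥ cost 45, so it is built.
Family 1: others sum to 50; max(0, 45 - 50) = 0.
Family 2: others sum to 29; max(0, 45 - 29) = 16.
Family 3: others sum to 48; max(0, 45 - 48) = 0.
Family 4: others sum to 44; max(0, 45 - 44) = 1.
Total collected = 0 + 16 + 0 + 1 = 17.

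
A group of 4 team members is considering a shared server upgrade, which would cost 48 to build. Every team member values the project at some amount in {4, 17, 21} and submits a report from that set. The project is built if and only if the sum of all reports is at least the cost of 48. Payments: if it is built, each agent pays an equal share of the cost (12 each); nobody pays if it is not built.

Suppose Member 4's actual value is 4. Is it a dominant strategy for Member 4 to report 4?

Yes

Check each profile of the others' reports and compare truth against every alternative report.
Others report (4, 17, 17): truth gives 0, best alternative gives -8.
Others report (4, 17, 21): truth gives 0, best alternative gives -8.
Others report (4, 21, 17): truth gives 0, best alternative gives -8.
Others report (17, 4, 17): truth gives 0, best alternative gives -8.
Others report (17, 4, 21): truth gives 0, best alternative gives -8.
Others report (17, 17, 4): truth gives 0, best alternative gives -8.
(Remaining 21 profiles checked similarly; truth is weakly best in each.)
In every case the truthful report is at least as good as any alternative, so it is a dominant strategy.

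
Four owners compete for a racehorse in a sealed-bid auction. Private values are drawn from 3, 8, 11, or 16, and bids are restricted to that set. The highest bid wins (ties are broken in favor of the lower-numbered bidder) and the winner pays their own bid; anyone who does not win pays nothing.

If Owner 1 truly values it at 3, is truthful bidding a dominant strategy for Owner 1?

Yes

Check each profile of the others' bids and compare truth against every alternative bid.
Others bid (3, 3, 3): truth gives 0, best alternative gives -5.
Others bid (3, 3, 8): truth gives 0, best alternative gives -5.
Others bid (3, 8, 3): truth gives 0, best alternative gives -5.
Others bid (3, 8, 8): truth gives 0, best alternative gives -5.
Others bid (8, 3, 3): truth gives 0, best alternative gives -5.
Others bid (8, 3, 8): truth gives 0, best alternative gives -5.
(Remaining 58 profiles checked similarly; truth is weakly best in each.)
In every case the truthful bid is at least as good as any alternative, so it is a dominant strategy.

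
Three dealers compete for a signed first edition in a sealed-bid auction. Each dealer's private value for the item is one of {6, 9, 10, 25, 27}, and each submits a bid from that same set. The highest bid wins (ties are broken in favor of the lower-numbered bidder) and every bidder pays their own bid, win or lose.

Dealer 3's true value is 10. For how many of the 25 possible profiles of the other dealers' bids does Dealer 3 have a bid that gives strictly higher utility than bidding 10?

22

Others bid (6, 6): truth gives 0; bid 9 gives 1 > 0. Violating.
Others bid (6, 10): truth gives -10; bid 6 gives -6 > -10. Violating.
Others bid (6, 25): truth gives -10; bid 6 gives -6 > -10. Violating.
Others bid (6, 27): truth gives -10; bid 6 gives -6 > -10. Violating.
Others bid (6, 9): truth gives 0; no alternative beats it.
Others bid (9, 6): truth gives 0; no alternative beats it.
(Checking all 25 profiles: 22 have a profitable deviation, 3 do not.)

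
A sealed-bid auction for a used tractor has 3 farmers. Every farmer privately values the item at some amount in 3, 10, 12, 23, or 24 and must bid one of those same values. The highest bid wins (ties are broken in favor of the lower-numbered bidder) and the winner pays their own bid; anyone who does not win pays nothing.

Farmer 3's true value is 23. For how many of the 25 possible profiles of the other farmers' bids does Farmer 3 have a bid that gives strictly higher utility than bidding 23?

4

Others bid (3, 3): truth gives 0; bid 10 gives 13 > 0. Violating.
Others bid (3, 10): truth gives 0; bid 12 gives 11 > 0. Violating.
Others bid (10, 3): truth gives 0; bid 12 gives 11 > 0. Violating.
Others bid (10, 10): truth gives 0; bid 12 gives 11 > 0. Violating.
Others bid (3, 12): truth gives 0; no alternative beats it.
Others bid (3, 23): truth gives 0; no alternative beats it.
(Checking all 25 profiles: 4 have a profitable deviation, 21 do not.)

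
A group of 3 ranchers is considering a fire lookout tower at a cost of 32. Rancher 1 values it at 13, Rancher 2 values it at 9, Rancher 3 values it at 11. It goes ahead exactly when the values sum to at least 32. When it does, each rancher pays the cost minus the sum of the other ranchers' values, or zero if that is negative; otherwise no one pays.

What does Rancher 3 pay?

10

Total value 33 ≥ cost 32, so the project is built.
The other ranchers' values sum to 22.
Cost minus that sum is 32 - 22 = 10.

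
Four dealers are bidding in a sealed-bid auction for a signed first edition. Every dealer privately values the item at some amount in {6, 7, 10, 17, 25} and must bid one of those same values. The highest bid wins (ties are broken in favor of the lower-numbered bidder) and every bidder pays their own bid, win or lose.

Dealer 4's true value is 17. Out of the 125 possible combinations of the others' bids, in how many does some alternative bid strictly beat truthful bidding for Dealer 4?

Others bid (6, 6, 6): truth gives 0; bid 7 gives 10 > 0. Violating.
Others bid (6, 6, 7): truth gives 0; bid 10 gives 7 > 0. Violating.
Others bid (6, 6, 17): truth gives -17; bid 6 gives -6 > -17. Violating.
Others bid (6, 6, 25): truth gives -17; bid 6 gives -6 > -17. Violating.
Others bid (6, 6, 10): truth gives 0; no alternative beats it.
Others bid (6, 7, 10): truth gives 0; no alternative beats it.
(Checking all 125 profiles: 106 have a profitable deviation, 19 do not.)

106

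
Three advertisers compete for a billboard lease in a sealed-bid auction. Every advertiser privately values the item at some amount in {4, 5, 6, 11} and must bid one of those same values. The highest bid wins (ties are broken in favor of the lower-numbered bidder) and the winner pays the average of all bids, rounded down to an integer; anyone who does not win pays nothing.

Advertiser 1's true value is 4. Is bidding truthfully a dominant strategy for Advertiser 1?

Yes

Check each profile of the others' bids and compare truth against every alternative bid.
Others bid (5, 5): truth gives 0, best alternative gives -1.
Others bid (4, 4): truth gives 0, best alternative gives 0.
Others bid (4, 5): truth gives 0, best alternative gives 0.
Others bid (4, 6): truth gives 0, best alternative gives 0.
Others bid (4, 11): truth gives 0, best alternative gives 0.
Others bid (5, 4): truth gives 0, best alternative gives 0.
(Remaining 10 profiles checked similarly; truth is weakly best in each.)
In every case the truthful bid is at least as good as any alternative, so it is a dominant strategy.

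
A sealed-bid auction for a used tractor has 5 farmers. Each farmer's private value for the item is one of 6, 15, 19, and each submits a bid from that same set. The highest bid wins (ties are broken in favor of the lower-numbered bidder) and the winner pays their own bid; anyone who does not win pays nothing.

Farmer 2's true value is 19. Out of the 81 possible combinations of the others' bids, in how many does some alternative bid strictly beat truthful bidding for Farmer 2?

Others bid (6, 6, 6, 6): truth gives 0; bid 15 gives 4 > 0. Violating.
Others bid (6, 6, 6, 15): truth gives 0; bid 15 gives 4 > 0. Violating.
Others bid (6, 6, 15, 6): truth gives 0; bid 15 gives 4 > 0. Violating.
Others bid (6, 6, 15, 15): truth gives 0; bid 15 gives 4 > 0. Violating.
Others bid (6, 6, 6, 19): truth gives 0; no alternative beats it.
Others bid (6, 6, 15, 19): truth gives 0; no alternative beats it.
(Checking all 81 profiles: 8 have a profitable deviation, 73 do not.)

8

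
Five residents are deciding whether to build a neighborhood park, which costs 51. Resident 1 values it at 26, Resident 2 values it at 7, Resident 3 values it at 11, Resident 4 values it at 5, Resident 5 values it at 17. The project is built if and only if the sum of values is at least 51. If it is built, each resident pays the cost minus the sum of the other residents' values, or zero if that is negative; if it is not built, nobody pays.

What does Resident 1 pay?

11

Total value 66 ≥ cost 51, so the project is built.
The other residents' values sum to 40.
Cost minus that sum is 51 - 40 = 11.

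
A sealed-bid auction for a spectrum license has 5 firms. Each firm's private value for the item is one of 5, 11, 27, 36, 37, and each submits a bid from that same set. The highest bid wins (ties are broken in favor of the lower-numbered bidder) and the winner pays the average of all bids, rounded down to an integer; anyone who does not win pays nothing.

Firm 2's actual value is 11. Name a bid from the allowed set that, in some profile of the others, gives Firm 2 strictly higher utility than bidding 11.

Suppose Firm 1 bids 11, Firm 3 bids 5, Firm 4 bids 5 and Firm 5 bids 5.
Bid 11: loses, pays 0, utility 0.
Bid 27: wins, pays 10, utility 11 - 10 = 1.
So bidding 27 beats truth here (1 > 0).

27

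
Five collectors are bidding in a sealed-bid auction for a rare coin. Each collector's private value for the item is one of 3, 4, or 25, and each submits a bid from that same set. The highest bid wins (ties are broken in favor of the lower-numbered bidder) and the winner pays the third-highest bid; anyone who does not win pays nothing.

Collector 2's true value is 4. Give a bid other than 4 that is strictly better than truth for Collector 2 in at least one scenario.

25

Suppose Collector 1 bids 3, Collector 3 bids 3, Collector 4 bids 3 and Collector 5 bids 25.
Bid 4: loses, pays 0, utility 0.
Bid 25: wins, pays 3, utility 4 - 3 = 1.
So bidding 25 beats truth here (1 > 0).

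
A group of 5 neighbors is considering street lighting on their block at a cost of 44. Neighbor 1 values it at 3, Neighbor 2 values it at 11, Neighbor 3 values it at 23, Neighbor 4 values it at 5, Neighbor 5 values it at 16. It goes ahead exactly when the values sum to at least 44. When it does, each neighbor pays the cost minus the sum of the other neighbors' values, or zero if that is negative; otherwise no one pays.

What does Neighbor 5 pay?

2

Total value 58 ≥ cost 44, so the project is built.
The other neighbors' values sum to 42.
Cost minus that sum is 44 - 42 = 2.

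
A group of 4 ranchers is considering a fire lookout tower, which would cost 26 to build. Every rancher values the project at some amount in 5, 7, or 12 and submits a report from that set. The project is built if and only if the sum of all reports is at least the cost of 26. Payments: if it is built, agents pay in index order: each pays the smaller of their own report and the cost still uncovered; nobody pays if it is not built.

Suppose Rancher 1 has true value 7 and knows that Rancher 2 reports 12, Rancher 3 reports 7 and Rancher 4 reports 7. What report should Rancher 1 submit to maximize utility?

Report 5: project built, pays 5, utility 7 - 5 = 2.
Report 7: project built, pays 7, utility 7 - 7 = 0.
Report 12: project built, pays 12, utility 7 - 12 = -5.
The best choice is 5 with utility 2.

5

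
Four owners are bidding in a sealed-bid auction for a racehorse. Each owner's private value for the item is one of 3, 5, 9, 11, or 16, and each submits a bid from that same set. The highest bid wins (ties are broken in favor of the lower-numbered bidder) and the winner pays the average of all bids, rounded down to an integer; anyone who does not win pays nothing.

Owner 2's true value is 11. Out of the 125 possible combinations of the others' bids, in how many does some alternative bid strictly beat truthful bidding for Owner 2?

31

Others bid (3, 3, 3): truth gives 6; bid 5 gives 8 > 6. Violating.
Others bid (3, 3, 5): truth gives 6; bid 5 gives 7 > 6. Violating.
Others bid (3, 3, 16): truth gives 0; bid 16 gives 2 > 0. Violating.
Others bid (3, 5, 3): truth gives 6; bid 5 gives 7 > 6. Violating.
Others bid (3, 3, 9): truth gives 5; no alternative beats it.
Others bid (3, 3, 11): truth gives 4; no alternative beats it.
(Checking all 125 profiles: 31 have a profitable deviation, 94 do not.)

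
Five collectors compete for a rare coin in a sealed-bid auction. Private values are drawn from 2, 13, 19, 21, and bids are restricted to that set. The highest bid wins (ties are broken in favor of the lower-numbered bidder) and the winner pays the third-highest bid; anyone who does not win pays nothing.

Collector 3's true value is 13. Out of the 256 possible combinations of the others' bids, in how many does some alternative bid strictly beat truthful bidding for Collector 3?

8

Others bid (2, 2, 2, 19): truth gives 0; bid 19 gives 11 > 0. Violating.
Others bid (2, 2, 2, 21): truth gives 0; bid 21 gives 11 > 0. Violating.
Others bid (2, 2, 19, 2): truth gives 0; bid 19 gives 11 > 0. Violating.
Others bid (2, 2, 21, 2): truth gives 0; bid 21 gives 11 > 0. Violating.
Others bid (2, 2, 2, 2): truth gives 11; no alternative beats it.
Others bid (2, 2, 2, 13): truth gives 11; no alternative beats it.
(Checking all 256 profiles: 8 have a profitable deviation, 248 do not.)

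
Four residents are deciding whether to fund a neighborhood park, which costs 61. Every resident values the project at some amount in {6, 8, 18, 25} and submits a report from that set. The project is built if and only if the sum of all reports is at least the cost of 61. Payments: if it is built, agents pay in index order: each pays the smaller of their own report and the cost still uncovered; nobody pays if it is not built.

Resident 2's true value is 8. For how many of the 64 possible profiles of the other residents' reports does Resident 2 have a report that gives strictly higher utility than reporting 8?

13

Others report (6, 25, 25): truth gives 0; report 6 gives 2 > 0. Violating.
Others report (8, 25, 25): truth gives 0; report 6 gives 2 > 0. Violating.
Others report (18, 18, 25): truth gives 0; report 6 gives 2 > 0. Violating.
Others report (18, 25, 18): truth gives 0; report 6 gives 2 > 0. Violating.
Others report (6, 6, 6): truth gives 0; no alternative beats it.
Others report (6, 6, 8): truth gives 0; no alternative beats it.
(Checking all 64 profiles: 13 have a profitable deviation, 51 do not.)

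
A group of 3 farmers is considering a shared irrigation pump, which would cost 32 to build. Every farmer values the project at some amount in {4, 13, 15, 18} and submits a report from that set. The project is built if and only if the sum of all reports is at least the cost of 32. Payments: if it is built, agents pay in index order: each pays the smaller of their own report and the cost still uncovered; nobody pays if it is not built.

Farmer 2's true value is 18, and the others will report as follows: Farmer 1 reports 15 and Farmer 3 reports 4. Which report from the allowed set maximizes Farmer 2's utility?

Report 4: project not built, utility 0.
Report 13: project built, pays 13, utility 18 - 13 = 5.
Report 15: project built, pays 15, utility 18 - 15 = 3.
Report 18: project built, pays 17, utility 18 - 17 = 1.
The best choice is 13 with utility 5.

13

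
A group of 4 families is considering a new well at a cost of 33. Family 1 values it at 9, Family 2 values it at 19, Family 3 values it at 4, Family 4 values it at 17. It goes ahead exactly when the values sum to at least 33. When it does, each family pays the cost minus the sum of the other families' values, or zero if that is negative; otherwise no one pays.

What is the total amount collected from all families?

4

Total value 49 ≥ cost 33, so it is built.
Family 1: others sum to 40; max(0, 33 - 40) = 0.
Family 2: others sum to 30; max(0, 33 - 30) = 3.
Family 3: others sum to 45; max(0, 33 - 45) = 0.
Family 4: others sum to 32; max(0, 33 - 32) = 1.
Total collected = 0 + 3 + 0 + 1 = 4.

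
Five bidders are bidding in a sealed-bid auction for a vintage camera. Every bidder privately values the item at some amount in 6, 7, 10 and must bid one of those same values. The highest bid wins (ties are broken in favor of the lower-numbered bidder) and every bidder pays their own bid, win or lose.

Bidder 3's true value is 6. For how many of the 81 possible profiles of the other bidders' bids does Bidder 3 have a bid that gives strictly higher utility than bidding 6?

Others bid (6, 6, 6, 6): truth gives -6; bid 7 gives -1 > -6. Violating.
Others bid (6, 6, 6, 7): truth gives -6; bid 7 gives -1 > -6. Violating.
Others bid (6, 6, 6, 10): truth gives -6; bid 10 gives -4 > -6. Violating.
Others bid (6, 6, 7, 6): truth gives -6; bid 7 gives -1 > -6. Violating.
Others bid (6, 10, 6, 6): truth gives -6; no alternative beats it.
Others bid (6, 10, 6, 7): truth gives -6; no alternative beats it.
(Checking all 81 profiles: 36 have a profitable deviation, 45 do not.)

36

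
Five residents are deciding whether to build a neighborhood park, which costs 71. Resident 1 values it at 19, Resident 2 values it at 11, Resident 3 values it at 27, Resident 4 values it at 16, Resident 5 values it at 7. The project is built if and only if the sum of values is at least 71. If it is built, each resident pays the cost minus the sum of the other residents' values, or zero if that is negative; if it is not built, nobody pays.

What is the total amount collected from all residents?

Total value 80 ≥ cost 71, so it is built.
Resident 1: others sum to 61; max(0, 71 - 61) = 10.
Resident 2: others sum to 69; max(0, 71 - 69) = 2.
Resident 3: others sum to 53; max(0, 71 - 53) = 18.
Resident 4: others sum to 64; max(0, 71 - 64) = 7.
Resident 5: others sum to 73; max(0, 71 - 73) = 0.
Total collected = 10 + 2 + 18 + 7 + 0 = 37.

37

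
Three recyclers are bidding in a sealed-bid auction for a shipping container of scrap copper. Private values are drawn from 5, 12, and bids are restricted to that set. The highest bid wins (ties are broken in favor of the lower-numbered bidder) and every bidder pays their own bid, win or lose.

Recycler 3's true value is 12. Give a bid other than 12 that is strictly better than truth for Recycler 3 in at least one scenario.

5

Suppose Recycler 1 bids 5 and Recycler 2 bids 12.
Bid 12: loses but pays 12, utility -12.
Bid 5: loses but pays 5, utility -5.
So bidding 5 beats truth here (-5 > -12).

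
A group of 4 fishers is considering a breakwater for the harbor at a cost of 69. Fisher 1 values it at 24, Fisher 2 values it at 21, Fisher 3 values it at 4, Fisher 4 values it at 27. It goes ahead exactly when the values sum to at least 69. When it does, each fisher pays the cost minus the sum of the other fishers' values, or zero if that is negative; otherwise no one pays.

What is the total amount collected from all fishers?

51

Total value 76 ≥ cost 69, so it is built.
Fisher 1: others sum to 52; max(0, 69 - 52) = 17.
Fisher 2: others sum to 55; max(0, 69 - 55) = 14.
Fisher 3: others sum to 72; max(0, 69 - 72) = 0.
Fisher 4: others sum to 49; max(0, 69 - 49) = 20.
Total collected = 17 + 14 + 0 + 20 = 51.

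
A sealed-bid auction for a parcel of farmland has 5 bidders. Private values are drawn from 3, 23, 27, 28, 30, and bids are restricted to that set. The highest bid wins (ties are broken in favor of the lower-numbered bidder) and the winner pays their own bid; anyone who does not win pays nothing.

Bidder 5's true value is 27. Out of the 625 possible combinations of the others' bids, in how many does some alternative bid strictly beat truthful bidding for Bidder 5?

Others bid (3, 3, 3, 3): truth gives 0; bid 23 gives 4 > 0. Violating.
Others bid (3, 3, 3, 23): truth gives 0; no alternative beats it.
Others bid (3, 3, 3, 27): truth gives 0; no alternative beats it.
(Checking all 625 profiles: 1 has a profitable deviation, 624 do not.)

1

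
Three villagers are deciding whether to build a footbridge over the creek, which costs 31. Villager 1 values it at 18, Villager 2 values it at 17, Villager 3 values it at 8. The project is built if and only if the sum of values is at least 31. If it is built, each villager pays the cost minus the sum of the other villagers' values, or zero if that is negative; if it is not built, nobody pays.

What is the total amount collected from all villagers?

11

Total value 43 ≥ cost 31, so it is built.
Villager 1: others sum to 25; max(0, 31 - 25) = 6.
Villager 2: others sum to 26; max(0, 31 - 26) = 5.
Villager 3: others sum to 35; max(0, 31 - 35) = 0.
Total collected = 6 + 5 + 0 = 11.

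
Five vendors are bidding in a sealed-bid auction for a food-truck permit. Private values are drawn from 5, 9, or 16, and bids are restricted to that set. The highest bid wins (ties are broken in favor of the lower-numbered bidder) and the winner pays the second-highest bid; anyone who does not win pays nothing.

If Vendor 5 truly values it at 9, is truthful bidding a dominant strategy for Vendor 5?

Yes

Check each profile of the others' bids and compare truth against every alternative bid.
Others bid (5, 5, 5, 5): truth gives 4, best alternative gives 4.
Others bid (5, 5, 5, 9): truth gives 0, best alternative gives 0.
Others bid (5, 5, 5, 16): truth gives 0, best alternative gives 0.
Others bid (5, 5, 9, 5): truth gives 0, best alternative gives 0.
Others bid (5, 5, 9, 9): truth gives 0, best alternative gives 0.
Others bid (5, 5, 9, 16): truth gives 0, best alternative gives 0.
(Remaining 75 profiles checked similarly; truth is weakly best in each.)
In every case the truthful bid is at least as good as any alternative, so it is a dominant strategy.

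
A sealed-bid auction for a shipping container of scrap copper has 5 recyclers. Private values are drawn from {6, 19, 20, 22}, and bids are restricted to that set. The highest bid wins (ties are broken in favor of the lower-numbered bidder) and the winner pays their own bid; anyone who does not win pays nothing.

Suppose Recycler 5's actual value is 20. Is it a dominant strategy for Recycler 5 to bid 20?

No

Consider the case where Recycler 1 bids 6, Recycler 2 bids 6, Recycler 3 bids 6 and Recycler 4 bids 6.
Truthful bid 20: wins, pays 20, utility 20 - 20 = 0.
Bid 19 instead: wins, pays 19, utility 20 - 19 = 1.
Since 1 > 0, bidding 19 is strictly better here, so truthful bidding is not dominant.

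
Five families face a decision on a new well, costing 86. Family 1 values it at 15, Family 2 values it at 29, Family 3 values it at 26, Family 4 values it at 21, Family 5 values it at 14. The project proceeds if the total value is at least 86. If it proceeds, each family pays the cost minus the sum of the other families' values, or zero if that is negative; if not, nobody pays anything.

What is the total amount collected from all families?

Total value 105 ≥ cost 86, so it is built.
Family 1: others sum to 90; max(0, 86 - 90) = 0.
Family 2: others sum to 76; max(0, 86 - 76) = 10.
Family 3: others sum to 79; max(0, 86 - 79) = 7.
Family 4: others sum to 84; max(0, 86 - 84) = 2.
Family 5: others sum to 91; max(0, 86 - 91) = 0.
Total collected = 0 + 10 + 7 + 2 + 0 = 19.

19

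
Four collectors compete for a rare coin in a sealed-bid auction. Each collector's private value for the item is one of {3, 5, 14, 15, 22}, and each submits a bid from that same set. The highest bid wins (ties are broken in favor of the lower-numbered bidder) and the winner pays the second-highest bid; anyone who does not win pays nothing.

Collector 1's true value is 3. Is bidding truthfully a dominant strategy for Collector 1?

Yes

Check each profile of the others' bids and compare truth against every alternative bid.
Others bid (3, 3, 5): truth gives 0, best alternative gives -2.
Others bid (3, 5, 3): truth gives 0, best alternative gives -2.
Others bid (3, 5, 5): truth gives 0, best alternative gives -2.
Others bid (5, 3, 3): truth gives 0, best alternative gives -2.
Others bid (5, 3, 5): truth gives 0, best alternative gives -2.
Others bid (5, 5, 3): truth gives 0, best alternative gives -2.
(Remaining 119 profiles checked similarly; truth is weakly best in each.)
In every case the truthful bid is at least as good as any alternative, so it is a dominant strategy.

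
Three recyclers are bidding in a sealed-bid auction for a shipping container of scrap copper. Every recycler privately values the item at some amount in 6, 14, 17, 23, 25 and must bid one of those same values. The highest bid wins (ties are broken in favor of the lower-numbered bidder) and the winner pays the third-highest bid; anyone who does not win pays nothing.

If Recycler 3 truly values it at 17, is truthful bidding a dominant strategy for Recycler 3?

Consider the case where Recycler 1 bids 6 and Recycler 2 bids 17.
Truthful bid 17: loses, pays 0, utility 0.
Bid 23 instead: wins, pays 6, utility 17 - 6 = 11.
Since 11 > 0, bidding 23 is strictly better here, so truthful bidding is not dominant.

No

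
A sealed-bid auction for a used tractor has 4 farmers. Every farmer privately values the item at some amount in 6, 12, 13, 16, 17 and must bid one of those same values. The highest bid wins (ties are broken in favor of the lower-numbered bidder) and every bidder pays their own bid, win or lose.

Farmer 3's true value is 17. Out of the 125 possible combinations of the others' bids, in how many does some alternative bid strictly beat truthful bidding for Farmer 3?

81

Others bid (6, 6, 6): truth gives 0; bid 12 gives 5 > 0. Violating.
Others bid (6, 6, 12): truth gives 0; bid 12 gives 5 > 0. Violating.
Others bid (6, 6, 13): truth gives 0; bid 13 gives 4 > 0. Violating.
Others bid (6, 6, 16): truth gives 0; bid 16 gives 1 > 0. Violating.
Others bid (6, 6, 17): truth gives 0; no alternative beats it.
Others bid (6, 12, 17): truth gives 0; no alternative beats it.
(Checking all 125 profiles: 81 have a profitable deviation, 44 do not.)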